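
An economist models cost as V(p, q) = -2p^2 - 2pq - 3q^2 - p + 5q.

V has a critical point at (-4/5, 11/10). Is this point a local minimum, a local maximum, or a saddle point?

local maximum

The Hessian of V is constant: H = [[-4, -2], [-2, -6]].
det(H) = (-4)·(-6) − (-2)² = 20.
det(H) > 0 and tr(H) = -10 < 0, so H is negative definite and the point is a local maximum.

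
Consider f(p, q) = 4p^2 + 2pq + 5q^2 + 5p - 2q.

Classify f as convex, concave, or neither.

f is quadratic, so its Hessian is the constant matrix H = [[8, 2], [2, 10]].
det(H) = 76, tr(H) = 18.
det(H) > 0 and tr(H) > 0, so H is positive definite everywhere: convex.

convex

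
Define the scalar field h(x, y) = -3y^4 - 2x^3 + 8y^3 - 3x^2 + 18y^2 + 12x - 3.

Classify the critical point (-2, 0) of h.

The mixed partial ∂²h/∂x∂y is 0, so the Hessian at any point is diag(h_xx, h_yy) = diag(-6(2x + 1), 12(-3y^2 + 4y + 3)).
At (-2, 0): H = diag(18, 36).
Both eigenvalues are positive, so H is positive definite: a local minimum.

local minimum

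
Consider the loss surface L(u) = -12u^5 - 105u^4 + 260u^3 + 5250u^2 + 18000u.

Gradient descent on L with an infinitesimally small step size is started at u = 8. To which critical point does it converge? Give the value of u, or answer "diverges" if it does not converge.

L'(u) = -60(u - 5)(u + 3)(u + 4)(u + 5), so L'(8) = -308880.
Gradient descent moves in the -L' direction, i.e. u is increasing.
There is no critical point above u=8, and L' keeps the same sign, so the iterate runs off to +∞.

diverges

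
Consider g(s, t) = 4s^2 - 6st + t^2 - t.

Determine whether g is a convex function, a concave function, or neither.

g is quadratic, so its Hessian is the constant matrix H = [[8, -6], [-6, 2]].
det(H) = -20, tr(H) = 10.
det(H) < 0, so H is indefinite: neither convex nor concave.

neither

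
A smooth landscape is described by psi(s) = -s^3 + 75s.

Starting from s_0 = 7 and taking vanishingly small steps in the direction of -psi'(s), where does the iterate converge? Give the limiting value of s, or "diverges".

psi'(s) = -3(s - 5)(s + 5), so psi'(7) = -72.
Gradient descent moves in the -psi' direction, i.e. s is increasing.
There is no critical point above s=7, and psi' keeps the same sign, so the iterate runs off to +∞.

diverges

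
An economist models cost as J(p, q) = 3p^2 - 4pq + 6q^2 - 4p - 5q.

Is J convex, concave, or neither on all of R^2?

convex

J is quadratic, so its Hessian is the constant matrix H = [[6, -4], [-4, 12]].
det(H) = 56, tr(H) = 18.
det(H) > 0 and tr(H) > 0, so H is positive definite everywhere: convex.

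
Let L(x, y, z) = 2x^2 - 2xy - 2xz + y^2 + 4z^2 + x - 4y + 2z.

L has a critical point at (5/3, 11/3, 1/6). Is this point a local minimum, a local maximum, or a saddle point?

The Hessian is constant: H = [[4, -2, -2], [-2, 2, 0], [-2, 0, 8]].
Leading principal minors: Δ₁ = 4, Δ₂ = 4, Δ₃ = 24.
All leading minors are positive, so H is positive definite: a local minimum.

local minimum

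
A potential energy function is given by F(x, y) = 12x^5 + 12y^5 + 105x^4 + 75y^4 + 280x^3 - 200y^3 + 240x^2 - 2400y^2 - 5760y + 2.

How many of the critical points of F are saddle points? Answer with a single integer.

F separates as a function of x plus a function of y, so ∇F=0 decouples.
∂F/∂x = 60x(x + 1)(x + 2)(x + 4) = 0 at x ∈ {-4, -2, -1, 0}; ∂F/∂y = 60(y - 4)(y + 2)(y + 3)(y + 4) = 0 at y ∈ {-4, -3, -2, 4}.
The Hessian is diagonal: diag(F_xx, F_yy). Second derivatives: F_xx(-4)=-1440, F_xx(-2)=240, F_xx(-1)=-180, F_xx(0)=480; F_yy(-4)=-960, F_yy(-3)=420, F_yy(-2)=-720, F_yy(4)=20160.
Saddle points occur where the two diagonal entries have opposite signs: (-4, -3), (-4, 4), (-2, -4), (-2, -2), (-1, -3), (-1, 4), (0, -4), (0, -2). Count: 8.

8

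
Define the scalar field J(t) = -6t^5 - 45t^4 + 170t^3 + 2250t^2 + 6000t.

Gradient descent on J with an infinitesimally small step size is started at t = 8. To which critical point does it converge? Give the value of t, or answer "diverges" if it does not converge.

J'(t) = -30(t - 5)(t + 2)(t + 4)(t + 5), so J'(8) = -140400.
Gradient descent moves in the -J' direction, i.e. t is increasing.
There is no critical point above t=8, and J' keeps the same sign, so the iterate runs off to +∞.

diverges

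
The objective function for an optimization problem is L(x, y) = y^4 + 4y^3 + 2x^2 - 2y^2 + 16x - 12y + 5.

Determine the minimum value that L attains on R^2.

-36

L(x,y) separates as P(x) + Q(y) + 5, so its minimum is min P + min Q + 5.
P'(x) = 4x + 16 vanishes at x ∈ {-4}; Q'(y) = 4(y - 1)(y + 1)(y + 3) vanishes at y ∈ {-3, -1, 1}.
Local minima of P (where P''>0): P(-4)=-32. Local minima of Q: Q(-3)=-9, Q(1)=-9.
So the global minimum of L is P(-4) + Q(-3) + 5 = -32 − 9 + 5 = -36, attained at (-4, -3).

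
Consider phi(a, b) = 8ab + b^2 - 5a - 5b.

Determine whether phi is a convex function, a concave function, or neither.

neither

phi is quadratic, so its Hessian is the constant matrix H = [[0, 8], [8, 2]].
det(H) = -64, tr(H) = 2.
det(H) < 0, so H is indefinite: neither convex nor concave.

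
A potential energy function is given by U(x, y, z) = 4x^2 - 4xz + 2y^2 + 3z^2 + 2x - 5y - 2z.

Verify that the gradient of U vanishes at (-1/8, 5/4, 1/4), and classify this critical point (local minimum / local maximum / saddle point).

local minimum

∇U = (8x - 4z + 2, 4y - 5, -4x + 6z - 2); substituting (-1/8, 5/4, 1/4) gives ∇U = (0, 0, 0), so (-1/8, 5/4, 1/4) is indeed a critical point.
The Hessian is constant: H = [[8, 0, -4], [0, 4, 0], [-4, 0, 6]].
Leading principal minors: Δ₁ = 8, Δ₂ = 32, Δ₃ = 128.
All leading minors are positive, so H is positive definite: a local minimum.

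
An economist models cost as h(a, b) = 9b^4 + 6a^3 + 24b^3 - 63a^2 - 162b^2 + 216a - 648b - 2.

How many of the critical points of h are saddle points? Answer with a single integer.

h separates as a function of a plus a function of b, so ∇h=0 decouples.
∂h/∂a = 18(a - 4)(a - 3) = 0 at a ∈ {3, 4}; ∂h/∂b = 36(b - 3)(b + 2)(b + 3) = 0 at b ∈ {-3, -2, 3}.
The Hessian is diagonal: diag(h_aa, h_bb). Second derivatives: h_aa(3)=-18, h_aa(4)=18; h_bb(-3)=216, h_bb(-2)=-180, h_bb(3)=1080.
Saddle points occur where the two diagonal entries have opposite signs: (3, -3), (3, 3), (4, -2). Count: 3.

3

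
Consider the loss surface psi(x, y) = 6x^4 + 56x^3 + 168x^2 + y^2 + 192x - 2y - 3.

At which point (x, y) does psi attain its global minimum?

psi(x,y) separates as P(x) + Q(y) − 3, so its minimum is min P + min Q − 3.
P'(x) = 24(x + 1)(x + 2)(x + 4) vanishes at x ∈ {-4, -2, -1}; Q'(y) = 2y - 2 vanishes at y ∈ {1}.
Local minima of P (where P''>0): P(-4)=-128, P(-1)=-74. Local minima of Q: Q(1)=-1.
So the global minimum of psi is P(-4) + Q(1) − 3 = -128 − 1 − 3 = -132, attained at (-4, 1).

(-4, 1)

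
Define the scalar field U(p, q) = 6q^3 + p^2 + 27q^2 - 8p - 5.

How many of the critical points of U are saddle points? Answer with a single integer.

U separates as a function of p plus a function of q, so ∇U=0 decouples.
∂U/∂p = 2(p - 4) = 0 at p ∈ {4}; ∂U/∂q = 18q(q + 3) = 0 at q ∈ {-3, 0}.
The Hessian is diagonal: diag(U_pp, U_qq). Second derivatives: U_pp(4)=2; U_qq(-3)=-54, U_qq(0)=54.
Saddle points occur where the two diagonal entries have opposite signs: (4, -3). Count: 1.

1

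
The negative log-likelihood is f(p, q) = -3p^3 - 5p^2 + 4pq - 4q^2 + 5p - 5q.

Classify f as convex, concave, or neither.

The term -3p^3 is cubic, so the Hessian is not constant.
∂²f/∂p² = -18p - 10, which takes both signs as p varies (negative for sufficiently large p). A diagonal entry of the Hessian changing sign means the Hessian is neither positive- nor negative-semidefinite on all of R^2.

neither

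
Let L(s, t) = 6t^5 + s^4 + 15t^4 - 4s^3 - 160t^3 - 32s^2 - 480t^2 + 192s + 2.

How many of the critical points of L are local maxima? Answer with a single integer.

L separates as a function of s plus a function of t, so ∇L=0 decouples.
∂L/∂s = 4(s - 4)(s - 3)(s + 4) = 0 at s ∈ {-4, 3, 4}; ∂L/∂t = 30t(t - 4)(t + 2)(t + 4) = 0 at t ∈ {-4, -2, 0, 4}.
The Hessian is diagonal: diag(L_ss, L_tt). Second derivatives: L_ss(-4)=224, L_ss(3)=-28, L_ss(4)=32; L_tt(-4)=-1920, L_tt(-2)=720, L_tt(0)=-960, L_tt(4)=5760.
Local maxima occur where both diagonal entries negative: (3, -4), (3, 0). Count: 2.

2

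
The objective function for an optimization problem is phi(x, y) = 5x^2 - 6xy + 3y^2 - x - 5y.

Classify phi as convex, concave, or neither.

convex

phi is quadratic, so its Hessian is the constant matrix H = [[10, -6], [-6, 6]].
det(H) = 24, tr(H) = 16.
det(H) > 0 and tr(H) > 0, so H is positive definite everywhere: convex.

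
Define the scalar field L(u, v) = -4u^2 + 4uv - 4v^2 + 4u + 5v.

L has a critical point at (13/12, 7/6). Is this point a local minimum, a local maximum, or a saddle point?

local maximum

The Hessian of L is constant: H = [[-8, 4], [4, -8]].
det(H) = (-8)·(-8) − 4² = 48.
det(H) > 0 and tr(H) = -16 < 0, so H is negative definite and the point is a local maximum.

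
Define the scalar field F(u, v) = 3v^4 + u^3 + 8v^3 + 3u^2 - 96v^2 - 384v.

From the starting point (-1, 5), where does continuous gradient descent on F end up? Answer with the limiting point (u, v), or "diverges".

(0, 4)

F is separable, so gradient descent decouples: u follows -∂F/∂u, v follows -∂F/∂v.
∂F/∂u = 3u(u + 2); at u=-1 this is -3, so u increases.
∂F/∂v = 12(v - 4)(v + 2)(v + 4); at v=5 this is 756, so v decreases.
u converges to its nearest critical value 0 (a local min of the u-part); v converges to 4. The iterate converges to (0, 4).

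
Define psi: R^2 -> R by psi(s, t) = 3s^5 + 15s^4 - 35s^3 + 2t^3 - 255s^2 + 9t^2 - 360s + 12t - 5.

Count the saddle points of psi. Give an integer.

psi separates as a function of s plus a function of t, so ∇psi=0 decouples.
∂psi/∂s = 15(s - 3)(s + 1)(s + 2)(s + 4) = 0 at s ∈ {-4, -2, -1, 3}; ∂psi/∂t = 6(t + 1)(t + 2) = 0 at t ∈ {-2, -1}.
The Hessian is diagonal: diag(psi_ss, psi_tt). Second derivatives: psi_ss(-4)=-630, psi_ss(-2)=150, psi_ss(-1)=-180, psi_ss(3)=2100; psi_tt(-2)=-6, psi_tt(-1)=6.
Saddle points occur where the two diagonal entries have opposite signs: (-4, -1), (-2, -2), (-1, -1), (3, -2). Count: 4.

4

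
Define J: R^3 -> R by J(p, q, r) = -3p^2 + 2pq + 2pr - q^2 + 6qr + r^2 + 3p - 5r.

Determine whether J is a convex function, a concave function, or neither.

J is quadratic, so its Hessian is the constant matrix H = [[-6, 2, 2], [2, -2, 6], [2, 6, 2]].
Leading principal minors: -6, 8, 288.
Neither pattern holds ⇒ H is indefinite ⇒ neither convex nor concave.

neither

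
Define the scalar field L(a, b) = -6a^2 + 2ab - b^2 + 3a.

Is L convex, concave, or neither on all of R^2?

L is quadratic, so its Hessian is the constant matrix H = [[-12, 2], [2, -2]].
det(H) = 20, tr(H) = -14.
det(H) > 0 and tr(H) < 0, so H is negative definite everywhere: concave.

concave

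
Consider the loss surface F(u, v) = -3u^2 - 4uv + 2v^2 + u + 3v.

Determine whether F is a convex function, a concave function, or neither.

F is quadratic, so its Hessian is the constant matrix H = [[-6, -4], [-4, 4]].
det(H) = -40, tr(H) = -2.
det(H) < 0, so H is indefinite: neither convex nor concave.

neither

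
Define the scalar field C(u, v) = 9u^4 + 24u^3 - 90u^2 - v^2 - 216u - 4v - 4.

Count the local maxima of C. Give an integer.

C separates as a function of u plus a function of v, so ∇C=0 decouples.
∂C/∂u = 36(u - 2)(u + 1)(u + 3) = 0 at u ∈ {-3, -1, 2}; ∂C/∂v = -2(v + 2) = 0 at v ∈ {-2}.
The Hessian is diagonal: diag(C_uu, C_vv). Second derivatives: C_uu(-3)=360, C_uu(-1)=-216, C_uu(2)=540; C_vv(-2)=-2.
Local maxima occur where both diagonal entries negative: (-1, -2). Count: 1.

1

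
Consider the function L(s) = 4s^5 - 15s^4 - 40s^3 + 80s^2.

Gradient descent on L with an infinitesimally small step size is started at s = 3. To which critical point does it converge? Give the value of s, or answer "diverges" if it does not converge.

L'(s) = 20s(s - 4)(s - 1)(s + 2), so L'(3) = -600.
Gradient descent moves in the -L' direction, i.e. s is increasing.
The nearest critical point in that direction is s = 4, where L'' = 1440 > 0 (a local minimum). The iterate converges there.

4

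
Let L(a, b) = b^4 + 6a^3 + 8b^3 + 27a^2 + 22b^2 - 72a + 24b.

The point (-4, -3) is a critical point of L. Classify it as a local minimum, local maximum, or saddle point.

saddle point

The mixed partial ∂²L/∂a∂b is 0, so the Hessian at any point is diag(L_aa, L_bb) = diag(18(2a + 3), 4(3b^2 + 12b + 11)).
At (-4, -3): H = diag(-90, 8).
The eigenvalues have opposite signs, so H is indefinite: a saddle point.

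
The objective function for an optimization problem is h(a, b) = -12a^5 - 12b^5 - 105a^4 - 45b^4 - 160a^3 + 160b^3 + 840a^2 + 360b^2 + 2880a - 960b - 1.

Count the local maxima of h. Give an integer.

h separates as a function of a plus a function of b, so ∇h=0 decouples.
∂h/∂a = -60(a - 2)(a + 2)(a + 3)(a + 4) = 0 at a ∈ {-4, -3, -2, 2}; ∂h/∂b = -60(b - 2)(b - 1)(b + 2)(b + 4) = 0 at b ∈ {-4, -2, 1, 2}.
The Hessian is diagonal: diag(h_aa, h_bb). Second derivatives: h_aa(-4)=720, h_aa(-3)=-300, h_aa(-2)=480, h_aa(2)=-7200; h_bb(-4)=3600, h_bb(-2)=-1440, h_bb(1)=900, h_bb(2)=-1440.
Local maxima occur where both diagonal entries negative: (-3, -2), (-3, 2), (2, -2), (2, 2). Count: 4.

4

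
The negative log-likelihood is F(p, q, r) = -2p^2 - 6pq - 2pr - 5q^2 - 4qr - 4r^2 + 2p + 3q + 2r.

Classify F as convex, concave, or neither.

concave

F is quadratic, so its Hessian is the constant matrix H = [[-4, -6, -2], [-6, -10, -4], [-2, -4, -8]].
Leading principal minors: -4, 4, -24.
Signs alternate −, +, − ⇒ H ≺ 0 ⇒ concave.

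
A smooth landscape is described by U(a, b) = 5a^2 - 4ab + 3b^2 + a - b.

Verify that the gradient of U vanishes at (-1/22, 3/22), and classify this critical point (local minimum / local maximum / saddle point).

∇U = (10a - 4b + 1, -4a + 6b - 1); substituting (-1/22, 3/22) gives ∇U = (0, 0), so (-1/22, 3/22) is indeed a critical point.
The Hessian of U is constant: H = [[10, -4], [-4, 6]].
det(H) = 10·6 − (-4)² = 44.
det(H) > 0 and tr(H) = 16 > 0, so H is positive definite and the point is a local minimum.

local minimum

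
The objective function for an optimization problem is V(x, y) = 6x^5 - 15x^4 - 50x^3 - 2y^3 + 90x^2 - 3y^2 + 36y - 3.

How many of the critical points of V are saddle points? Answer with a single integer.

V separates as a function of x plus a function of y, so ∇V=0 decouples.
∂V/∂x = 30x(x - 3)(x - 1)(x + 2) = 0 at x ∈ {-2, 0, 1, 3}; ∂V/∂y = -6(y - 2)(y + 3) = 0 at y ∈ {-3, 2}.
The Hessian is diagonal: diag(V_xx, V_yy). Second derivatives: V_xx(-2)=-900, V_xx(0)=180, V_xx(1)=-180, V_xx(3)=900; V_yy(-3)=30, V_yy(2)=-30.
Saddle points occur where the two diagonal entries have opposite signs: (-2, -3), (0, 2), (1, -3), (3, 2). Count: 4.

4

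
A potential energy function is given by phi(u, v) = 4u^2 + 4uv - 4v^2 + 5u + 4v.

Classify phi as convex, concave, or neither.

phi is quadratic, so its Hessian is the constant matrix H = [[8, 4], [4, -8]].
det(H) = -80, tr(H) = 0.
det(H) < 0, so H is indefinite: neither convex nor concave.

neither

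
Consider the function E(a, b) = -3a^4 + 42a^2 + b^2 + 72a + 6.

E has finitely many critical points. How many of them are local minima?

1

E separates as a function of a plus a function of b, so ∇E=0 decouples.
∂E/∂a = -12(a - 3)(a + 1)(a + 2) = 0 at a ∈ {-2, -1, 3}; ∂E/∂b = 2b = 0 at b ∈ {0}.
The Hessian is diagonal: diag(E_aa, E_bb). Second derivatives: E_aa(-2)=-60, E_aa(-1)=48, E_aa(3)=-240; E_bb(0)=2.
Local minima occur where both diagonal entries positive: (-1, 0). Count: 1.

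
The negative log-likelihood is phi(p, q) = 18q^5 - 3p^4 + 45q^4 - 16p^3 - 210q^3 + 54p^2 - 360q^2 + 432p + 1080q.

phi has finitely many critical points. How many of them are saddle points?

phi separates as a function of p plus a function of q, so ∇phi=0 decouples.
∂phi/∂p = -12(p - 3)(p + 3)(p + 4) = 0 at p ∈ {-4, -3, 3}; ∂phi/∂q = 90(q - 2)(q - 1)(q + 2)(q + 3) = 0 at q ∈ {-3, -2, 1, 2}.
The Hessian is diagonal: diag(phi_pp, phi_qq). Second derivatives: phi_pp(-4)=-84, phi_pp(-3)=72, phi_pp(3)=-504; phi_qq(-3)=-1800, phi_qq(-2)=1080, phi_qq(1)=-1080, phi_qq(2)=1800.
Saddle points occur where the two diagonal entries have opposite signs: (-4, -2), (-4, 2), (-3, -3), (-3, 1), (3, -2), (3, 2). Count: 6.

6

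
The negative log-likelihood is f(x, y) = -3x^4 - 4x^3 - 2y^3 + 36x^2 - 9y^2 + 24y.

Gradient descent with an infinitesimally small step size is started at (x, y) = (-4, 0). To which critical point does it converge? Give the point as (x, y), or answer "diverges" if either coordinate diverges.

diverges

f is separable, so gradient descent decouples: x follows -∂f/∂x, y follows -∂f/∂y.
∂f/∂x = -12x(x - 2)(x + 3); at x=-4 this is 288, so x decreases.
∂f/∂y = -6(y - 1)(y + 4); at y=0 this is 24, so y decreases.
The x-coordinate has no critical point in that direction and runs off to infinity.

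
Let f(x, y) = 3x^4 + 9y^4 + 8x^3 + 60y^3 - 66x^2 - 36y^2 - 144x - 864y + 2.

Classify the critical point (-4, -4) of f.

local minimum

The mixed partial ∂²f/∂x∂y is 0, so the Hessian at any point is diag(f_xx, f_yy) = diag(12(3x^2 + 4x - 11), 36(3y^2 + 10y - 2)).
At (-4, -4): H = diag(252, 216).
Both eigenvalues are positive, so H is positive definite: a local minimum.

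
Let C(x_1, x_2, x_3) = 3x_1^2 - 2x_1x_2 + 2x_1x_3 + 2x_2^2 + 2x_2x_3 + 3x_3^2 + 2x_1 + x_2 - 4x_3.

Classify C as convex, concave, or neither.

C is quadratic, so its Hessian is the constant matrix H = [[6, -2, 2], [-2, 4, 2], [2, 2, 6]].
Leading principal minors: 6, 20, 64.
All positive ⇒ H ≻ 0 ⇒ convex.

convex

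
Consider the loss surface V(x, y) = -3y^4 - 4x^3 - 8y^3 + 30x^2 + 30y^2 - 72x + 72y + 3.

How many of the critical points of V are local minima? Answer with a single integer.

V separates as a function of x plus a function of y, so ∇V=0 decouples.
∂V/∂x = -12(x - 3)(x - 2) = 0 at x ∈ {2, 3}; ∂V/∂y = -12(y - 2)(y + 1)(y + 3) = 0 at y ∈ {-3, -1, 2}.
The Hessian is diagonal: diag(V_xx, V_yy). Second derivatives: V_xx(2)=12, V_xx(3)=-12; V_yy(-3)=-120, V_yy(-1)=72, V_yy(2)=-180.
Local minima occur where both diagonal entries positive: (2, -1). Count: 1.

1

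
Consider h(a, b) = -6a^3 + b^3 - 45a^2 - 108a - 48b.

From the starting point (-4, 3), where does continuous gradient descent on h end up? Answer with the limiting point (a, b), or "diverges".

h is separable, so gradient descent decouples: a follows -∂h/∂a, b follows -∂h/∂b.
∂h/∂a = -18(a + 2)(a + 3); at a=-4 this is -36, so a increases.
∂h/∂b = 3(b - 4)(b + 4); at b=3 this is -21, so b increases.
a converges to its nearest critical value -3 (a local min of the a-part); b converges to 4. The iterate converges to (-3, 4).

(-3, 4)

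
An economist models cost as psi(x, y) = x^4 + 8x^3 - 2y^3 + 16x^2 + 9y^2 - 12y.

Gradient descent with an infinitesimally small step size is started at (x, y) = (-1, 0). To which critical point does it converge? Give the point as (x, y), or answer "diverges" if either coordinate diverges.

psi is separable, so gradient descent decouples: x follows -∂psi/∂x, y follows -∂psi/∂y.
∂psi/∂x = 4x(x + 2)(x + 4); at x=-1 this is -12, so x increases.
∂psi/∂y = -6(y - 2)(y - 1); at y=0 this is -12, so y increases.
x converges to its nearest critical value 0 (a local min of the x-part); y converges to 1. The iterate converges to (0, 1).

(0, 1)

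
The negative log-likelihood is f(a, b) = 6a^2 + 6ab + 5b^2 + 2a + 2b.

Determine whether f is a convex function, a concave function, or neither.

convex

f is quadratic, so its Hessian is the constant matrix H = [[12, 6], [6, 10]].
det(H) = 84, tr(H) = 22.
det(H) > 0 and tr(H) > 0, so H is positive definite everywhere: convex.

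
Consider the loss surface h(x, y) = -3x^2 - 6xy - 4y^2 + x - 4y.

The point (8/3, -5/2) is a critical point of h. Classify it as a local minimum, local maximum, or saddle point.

The Hessian of h is constant: H = [[-6, -6], [-6, -8]].
det(H) = (-6)·(-8) − (-6)² = 12.
det(H) > 0 and tr(H) = -14 < 0, so H is negative definite and the point is a local maximum.

local maximum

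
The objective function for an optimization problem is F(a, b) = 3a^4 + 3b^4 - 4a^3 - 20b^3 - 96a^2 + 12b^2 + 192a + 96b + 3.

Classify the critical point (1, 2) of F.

local maximum

The mixed partial ∂²F/∂a∂b is 0, so the Hessian at any point is diag(F_aa, F_bb) = diag(12(3a^2 - 2a - 16), 12(3b^2 - 10b + 2)).
At (1, 2): H = diag(-180, -72).
Both eigenvalues are negative, so H is negative definite: a local maximum.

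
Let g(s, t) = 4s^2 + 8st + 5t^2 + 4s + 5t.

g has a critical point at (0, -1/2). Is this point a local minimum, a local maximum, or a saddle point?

The Hessian of g is constant: H = [[8, 8], [8, 10]].
det(H) = 8·10 − 8² = 16.
det(H) > 0 and tr(H) = 18 > 0, so H is positive definite and the point is a local minimum.

local minimum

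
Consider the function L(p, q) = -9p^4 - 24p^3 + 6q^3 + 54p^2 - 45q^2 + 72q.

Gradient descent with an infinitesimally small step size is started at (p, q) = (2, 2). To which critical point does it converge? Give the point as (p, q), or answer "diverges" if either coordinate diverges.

L is separable, so gradient descent decouples: p follows -∂L/∂p, q follows -∂L/∂q.
∂L/∂p = -36p(p - 1)(p + 3); at p=2 this is -360, so p increases.
∂L/∂q = 18(q - 4)(q - 1); at q=2 this is -36, so q increases.
The p-coordinate has no critical point in that direction and runs off to infinity.

diverges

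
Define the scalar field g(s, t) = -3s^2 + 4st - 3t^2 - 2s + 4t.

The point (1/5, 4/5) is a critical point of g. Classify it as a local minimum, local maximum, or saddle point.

local maximum

The Hessian of g is constant: H = [[-6, 4], [4, -6]].
det(H) = (-6)·(-6) − 4² = 20.
det(H) > 0 and tr(H) = -12 < 0, so H is negative definite and the point is a local maximum.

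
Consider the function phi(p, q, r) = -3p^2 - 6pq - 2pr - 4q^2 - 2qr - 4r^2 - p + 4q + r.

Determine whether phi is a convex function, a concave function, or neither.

concave

phi is quadratic, so its Hessian is the constant matrix H = [[-6, -6, -2], [-6, -8, -2], [-2, -2, -8]].
Leading principal minors: -6, 12, -88.
Signs alternate −, +, − ⇒ H ≺ 0 ⇒ concave.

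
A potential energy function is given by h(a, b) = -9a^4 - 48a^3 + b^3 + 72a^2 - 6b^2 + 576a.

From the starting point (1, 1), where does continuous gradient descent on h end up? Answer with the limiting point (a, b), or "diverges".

h is separable, so gradient descent decouples: a follows -∂h/∂a, b follows -∂h/∂b.
∂h/∂a = -36(a - 2)(a + 2)(a + 4); at a=1 this is 540, so a decreases.
∂h/∂b = 3b(b - 4); at b=1 this is -9, so b increases.
a converges to its nearest critical value -2 (a local min of the a-part); b converges to 4. The iterate converges to (-2, 4).

(-2, 4)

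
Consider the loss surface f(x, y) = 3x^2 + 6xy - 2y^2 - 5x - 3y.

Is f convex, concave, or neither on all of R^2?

f is quadratic, so its Hessian is the constant matrix H = [[6, 6], [6, -4]].
det(H) = -60, tr(H) = 2.
det(H) < 0, so H is indefinite: neither convex nor concave.

neither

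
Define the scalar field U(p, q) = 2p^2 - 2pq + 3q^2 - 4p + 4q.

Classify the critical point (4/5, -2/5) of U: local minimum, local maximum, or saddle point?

The Hessian of U is constant: H = [[4, -2], [-2, 6]].
det(H) = 4·6 − (-2)² = 20.
det(H) > 0 and tr(H) = 10 > 0, so H is positive definite and the point is a local minimum.

local minimum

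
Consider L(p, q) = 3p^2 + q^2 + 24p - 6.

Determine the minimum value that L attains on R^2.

L(p,q) separates as A(p) + B(q) − 6, so its minimum is min A + min B − 6.
A'(p) = 6p + 24 vanishes at p ∈ {-4}; B'(q) = 2q vanishes at q ∈ {0}.
Local minima of A (where A''>0): A(-4)=-48. Local minima of B: B(0)=0.
So the global minimum of L is A(-4) + B(0) − 6 = -48 + 0 − 6 = -54, attained at (-4, 0).

-54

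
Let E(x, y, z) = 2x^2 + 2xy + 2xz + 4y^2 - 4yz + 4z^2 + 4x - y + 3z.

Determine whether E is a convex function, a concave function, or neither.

E is quadratic, so its Hessian is the constant matrix H = [[4, 2, 2], [2, 8, -4], [2, -4, 8]].
Leading principal minors: 4, 28, 96.
All positive ⇒ H ≻ 0 ⇒ convex.

convex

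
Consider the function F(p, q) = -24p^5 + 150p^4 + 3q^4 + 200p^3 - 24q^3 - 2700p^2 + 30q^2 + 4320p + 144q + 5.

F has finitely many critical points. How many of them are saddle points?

F separates as a function of p plus a function of q, so ∇F=0 decouples.
∂F/∂p = -120(p - 4)(p - 3)(p - 1)(p + 3) = 0 at p ∈ {-3, 1, 3, 4}; ∂F/∂q = 12(q - 4)(q - 3)(q + 1) = 0 at q ∈ {-1, 3, 4}.
The Hessian is diagonal: diag(F_pp, F_qq). Second derivatives: F_pp(-3)=20160, F_pp(1)=-2880, F_pp(3)=1440, F_pp(4)=-2520; F_qq(-1)=240, F_qq(3)=-48, F_qq(4)=60.
Saddle points occur where the two diagonal entries have opposite signs: (-3, 3), (1, -1), (1, 4), (3, 3), (4, -1), (4, 4). Count: 6.

6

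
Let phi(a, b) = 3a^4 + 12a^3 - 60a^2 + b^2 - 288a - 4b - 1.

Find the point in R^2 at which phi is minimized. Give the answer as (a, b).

phi(a,b) separates as P(a) + Q(b) − 1, so its minimum is min P + min Q − 1.
P'(a) = 12(a - 3)(a + 2)(a + 4) vanishes at a ∈ {-4, -2, 3}; Q'(b) = 2b - 4 vanishes at b ∈ {2}.
Local minima of P (where P''>0): P(-4)=192, P(3)=-837. Local minima of Q: Q(2)=-4.
So the global minimum of phi is P(3) + Q(2) − 1 = -837 − 4 − 1 = -842, attained at (3, 2).

(3, 2)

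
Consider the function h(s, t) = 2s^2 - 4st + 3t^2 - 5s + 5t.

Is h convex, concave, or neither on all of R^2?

h is quadratic, so its Hessian is the constant matrix H = [[4, -4], [-4, 6]].
det(H) = 8, tr(H) = 10.
det(H) > 0 and tr(H) > 0, so H is positive definite everywhere: convex.

convex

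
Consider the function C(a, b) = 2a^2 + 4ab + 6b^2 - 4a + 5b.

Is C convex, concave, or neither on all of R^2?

C is quadratic, so its Hessian is the constant matrix H = [[4, 4], [4, 12]].
det(H) = 32, tr(H) = 16.
det(H) > 0 and tr(H) > 0, so H is positive definite everywhere: convex.

convex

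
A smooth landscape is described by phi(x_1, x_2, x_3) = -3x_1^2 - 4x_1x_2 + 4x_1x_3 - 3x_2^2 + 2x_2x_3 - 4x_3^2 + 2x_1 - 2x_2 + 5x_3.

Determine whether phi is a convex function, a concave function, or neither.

concave

phi is quadratic, so its Hessian is the constant matrix H = [[-6, -4, 4], [-4, -6, 2], [4, 2, -8]].
Leading principal minors: -6, 20, -104.
Signs alternate −, +, − ⇒ H ≺ 0 ⇒ concave.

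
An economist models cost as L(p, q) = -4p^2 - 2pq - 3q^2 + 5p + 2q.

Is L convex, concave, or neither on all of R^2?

concave

L is quadratic, so its Hessian is the constant matrix H = [[-8, -2], [-2, -6]].
det(H) = 44, tr(H) = -14.
det(H) > 0 and tr(H) < 0, so H is negative definite everywhere: concave.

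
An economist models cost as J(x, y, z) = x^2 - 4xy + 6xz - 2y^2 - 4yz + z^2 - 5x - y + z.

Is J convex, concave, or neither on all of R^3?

J is quadratic, so its Hessian is the constant matrix H = [[2, -4, 6], [-4, -4, -4], [6, -4, 2]].
Leading principal minors: 2, -24, 256.
Neither pattern holds ⇒ H is indefinite ⇒ neither convex nor concave.

neither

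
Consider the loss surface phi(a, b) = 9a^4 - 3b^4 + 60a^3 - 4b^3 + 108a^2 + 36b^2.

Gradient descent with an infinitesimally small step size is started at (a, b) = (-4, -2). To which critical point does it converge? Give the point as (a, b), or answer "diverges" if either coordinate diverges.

phi is separable, so gradient descent decouples: a follows -∂phi/∂a, b follows -∂phi/∂b.
∂phi/∂a = 36a(a + 2)(a + 3); at a=-4 this is -288, so a increases.
∂phi/∂b = -12b(b - 2)(b + 3); at b=-2 this is -96, so b increases.
a converges to its nearest critical value -3 (a local min of the a-part); b converges to 0. The iterate converges to (-3, 0).

(-3, 0)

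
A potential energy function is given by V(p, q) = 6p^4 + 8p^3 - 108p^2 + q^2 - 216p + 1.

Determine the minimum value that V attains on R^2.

V(p,q) separates as A(p) + B(q) + 1, so its minimum is min A + min B + 1.
A'(p) = 24(p - 3)(p + 1)(p + 3) vanishes at p ∈ {-3, -1, 3}; B'(q) = 2q vanishes at q ∈ {0}.
Local minima of A (where A''>0): A(-3)=-54, A(3)=-918. Local minima of B: B(0)=0.
So the global minimum of V is A(3) + B(0) + 1 = -918 + 0 + 1 = -917, attained at (3, 0).

-917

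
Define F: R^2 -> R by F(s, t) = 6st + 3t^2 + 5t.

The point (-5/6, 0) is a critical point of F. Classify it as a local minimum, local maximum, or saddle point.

saddle point

The Hessian of F is constant: H = [[0, 6], [6, 6]].
det(H) = 0·6 − 6² = -36.
Since det(H) < 0, H is indefinite and the critical point is a saddle point.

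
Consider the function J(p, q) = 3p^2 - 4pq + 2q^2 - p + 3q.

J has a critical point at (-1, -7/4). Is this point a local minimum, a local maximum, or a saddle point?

local minimum

The Hessian of J is constant: H = [[6, -4], [-4, 4]].
det(H) = 6·4 − (-4)² = 8.
det(H) > 0 and tr(H) = 10 > 0, so H is positive definite and the point is a local minimum.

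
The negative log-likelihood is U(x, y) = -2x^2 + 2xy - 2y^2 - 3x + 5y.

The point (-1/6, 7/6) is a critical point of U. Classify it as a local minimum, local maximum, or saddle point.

local maximum

The Hessian of U is constant: H = [[-4, 2], [2, -4]].
det(H) = (-4)·(-4) − 2² = 12.
det(H) > 0 and tr(H) = -8 < 0, so H is negative definite and the point is a local maximum.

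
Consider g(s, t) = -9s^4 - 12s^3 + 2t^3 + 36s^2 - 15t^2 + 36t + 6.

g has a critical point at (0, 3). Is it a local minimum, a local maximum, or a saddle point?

local minimum

The mixed partial ∂²g/∂s∂t is 0, so the Hessian at any point is diag(g_ss, g_tt) = diag(36(-3s^2 - 2s + 2), 6(2t - 5)).
At (0, 3): H = diag(72, 6).
Both eigenvalues are positive, so H is positive definite: a local minimum.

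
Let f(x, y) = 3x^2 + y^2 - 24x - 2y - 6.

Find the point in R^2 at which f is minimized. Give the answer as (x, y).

(4, 1)

f(x,y) separates as P(x) + Q(y) − 6, so its minimum is min P + min Q − 6.
P'(x) = 6x - 24 vanishes at x ∈ {4}; Q'(y) = 2y - 2 vanishes at y ∈ {1}.
Local minima of P (where P''>0): P(4)=-48. Local minima of Q: Q(1)=-1.
So the global minimum of f is P(4) + Q(1) − 6 = -48 − 1 − 6 = -55, attained at (4, 1).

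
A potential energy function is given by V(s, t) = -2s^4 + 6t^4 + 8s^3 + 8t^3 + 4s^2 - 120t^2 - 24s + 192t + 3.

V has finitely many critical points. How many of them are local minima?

V separates as a function of s plus a function of t, so ∇V=0 decouples.
∂V/∂s = -8(s - 3)(s - 1)(s + 1) = 0 at s ∈ {-1, 1, 3}; ∂V/∂t = 24(t - 2)(t - 1)(t + 4) = 0 at t ∈ {-4, 1, 2}.
The Hessian is diagonal: diag(V_ss, V_tt). Second derivatives: V_ss(-1)=-64, V_ss(1)=32, V_ss(3)=-64; V_tt(-4)=720, V_tt(1)=-120, V_tt(2)=144.
Local minima occur where both diagonal entries positive: (1, -4), (1, 2). Count: 2.

2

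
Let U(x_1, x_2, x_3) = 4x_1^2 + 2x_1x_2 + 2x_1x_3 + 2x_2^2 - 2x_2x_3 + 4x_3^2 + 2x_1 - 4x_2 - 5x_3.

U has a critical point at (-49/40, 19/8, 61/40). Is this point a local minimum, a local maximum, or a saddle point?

The Hessian is constant: H = [[8, 2, 2], [2, 4, -2], [2, -2, 8]].
Leading principal minors: Δ₁ = 8, Δ₂ = 28, Δ₃ = 160.
All leading minors are positive, so H is positive definite: a local minimum.

local minimum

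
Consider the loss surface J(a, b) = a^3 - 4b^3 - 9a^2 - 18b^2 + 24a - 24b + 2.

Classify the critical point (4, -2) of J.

local minimum

The mixed partial ∂²J/∂a∂b is 0, so the Hessian at any point is diag(J_aa, J_bb) = diag(6(a - 3), -12(2b + 3)).
At (4, -2): H = diag(6, 12).
Both eigenvalues are positive, so H is positive definite: a local minimum.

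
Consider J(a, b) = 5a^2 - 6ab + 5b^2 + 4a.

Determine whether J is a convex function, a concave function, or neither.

J is quadratic, so its Hessian is the constant matrix H = [[10, -6], [-6, 10]].
det(H) = 64, tr(H) = 20.
det(H) > 0 and tr(H) > 0, so H is positive definite everywhere: convex.

convex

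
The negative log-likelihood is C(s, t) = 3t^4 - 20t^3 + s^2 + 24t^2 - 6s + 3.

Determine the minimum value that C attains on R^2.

-134

C(s,t) separates as P(s) + Q(t) + 3, so its minimum is min P + min Q + 3.
P'(s) = 2s - 6 vanishes at s ∈ {3}; Q'(t) = 12t(t - 4)(t - 1) vanishes at t ∈ {0, 1, 4}.
Local minima of P (where P''>0): P(3)=-9. Local minima of Q: Q(0)=0, Q(4)=-128.
So the global minimum of C is P(3) + Q(4) + 3 = -9 − 128 + 3 = -134, attained at (3, 4).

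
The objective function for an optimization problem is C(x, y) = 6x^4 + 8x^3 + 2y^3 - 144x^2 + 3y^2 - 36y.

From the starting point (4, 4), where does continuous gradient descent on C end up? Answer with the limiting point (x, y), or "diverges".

(3, 2)

C is separable, so gradient descent decouples: x follows -∂C/∂x, y follows -∂C/∂y.
∂C/∂x = 24x(x - 3)(x + 4); at x=4 this is 768, so x decreases.
∂C/∂y = 6(y - 2)(y + 3); at y=4 this is 84, so y decreases.
x converges to its nearest critical value 3 (a local min of the x-part); y converges to 2. The iterate converges to (3, 2).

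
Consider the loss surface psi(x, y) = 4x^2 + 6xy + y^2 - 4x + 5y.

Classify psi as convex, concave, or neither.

psi is quadratic, so its Hessian is the constant matrix H = [[8, 6], [6, 2]].
det(H) = -20, tr(H) = 10.
det(H) < 0, so H is indefinite: neither convex nor concave.

neither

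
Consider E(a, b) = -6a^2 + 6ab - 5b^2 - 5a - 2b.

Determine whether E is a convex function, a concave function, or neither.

concave

E is quadratic, so its Hessian is the constant matrix H = [[-12, 6], [6, -10]].
det(H) = 84, tr(H) = -22.
det(H) > 0 and tr(H) < 0, so H is negative definite everywhere: concave.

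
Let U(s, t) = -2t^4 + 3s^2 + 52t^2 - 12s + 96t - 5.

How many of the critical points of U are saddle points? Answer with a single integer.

U separates as a function of s plus a function of t, so ∇U=0 decouples.
∂U/∂s = 6(s - 2) = 0 at s ∈ {2}; ∂U/∂t = -8(t - 4)(t + 1)(t + 3) = 0 at t ∈ {-3, -1, 4}.
The Hessian is diagonal: diag(U_ss, U_tt). Second derivatives: U_ss(2)=6; U_tt(-3)=-112, U_tt(-1)=80, U_tt(4)=-280.
Saddle points occur where the two diagonal entries have opposite signs: (2, -3), (2, 4). Count: 2.

2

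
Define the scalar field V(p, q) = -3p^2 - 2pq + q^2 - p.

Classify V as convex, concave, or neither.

neither

V is quadratic, so its Hessian is the constant matrix H = [[-6, -2], [-2, 2]].
det(H) = -16, tr(H) = -4.
det(H) < 0, so H is indefinite: neither convex nor concave.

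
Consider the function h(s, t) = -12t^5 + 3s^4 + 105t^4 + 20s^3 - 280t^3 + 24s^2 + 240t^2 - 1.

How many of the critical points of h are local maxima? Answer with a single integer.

h separates as a function of s plus a function of t, so ∇h=0 decouples.
∂h/∂s = 12s(s + 1)(s + 4) = 0 at s ∈ {-4, -1, 0}; ∂h/∂t = -60t(t - 4)(t - 2)(t - 1) = 0 at t ∈ {0, 1, 2, 4}.
The Hessian is diagonal: diag(h_ss, h_tt). Second derivatives: h_ss(-4)=144, h_ss(-1)=-36, h_ss(0)=48; h_tt(0)=480, h_tt(1)=-180, h_tt(2)=240, h_tt(4)=-1440.
Local maxima occur where both diagonal entries negative: (-1, 1), (-1, 4). Count: 2.

2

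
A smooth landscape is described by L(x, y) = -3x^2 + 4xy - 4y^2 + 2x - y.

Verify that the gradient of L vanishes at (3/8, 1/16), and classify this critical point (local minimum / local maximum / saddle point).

∇L = (-6x + 4y + 2, 4x - 8y - 1); substituting (3/8, 1/16) gives ∇L = (0, 0), so (3/8, 1/16) is indeed a critical point.
The Hessian of L is constant: H = [[-6, 4], [4, -8]].
det(H) = (-6)·(-8) − 4² = 32.
det(H) > 0 and tr(H) = -14 < 0, so H is negative definite and the point is a local maximum.

local maximum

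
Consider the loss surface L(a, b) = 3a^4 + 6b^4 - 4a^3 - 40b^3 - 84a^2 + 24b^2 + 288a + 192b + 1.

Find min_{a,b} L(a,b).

L(a,b) separates as P(a) + Q(b) + 1, so its minimum is min P + min Q + 1.
P'(a) = 12(a - 3)(a - 2)(a + 4) vanishes at a ∈ {-4, 2, 3}; Q'(b) = 24(b - 4)(b - 2)(b + 1) vanishes at b ∈ {-1, 2, 4}.
Local minima of P (where P''>0): P(-4)=-1472, P(3)=243. Local minima of Q: Q(-1)=-122, Q(4)=128.
So the global minimum of L is P(-4) + Q(-1) + 1 = -1472 − 122 + 1 = -1593, attained at (-4, -1).

-1593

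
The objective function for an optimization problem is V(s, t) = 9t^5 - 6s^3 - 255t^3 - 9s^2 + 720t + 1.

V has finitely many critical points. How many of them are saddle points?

4

V separates as a function of s plus a function of t, so ∇V=0 decouples.
∂V/∂s = -18s(s + 1) = 0 at s ∈ {-1, 0}; ∂V/∂t = 45(t - 4)(t - 1)(t + 1)(t + 4) = 0 at t ∈ {-4, -1, 1, 4}.
The Hessian is diagonal: diag(V_ss, V_tt). Second derivatives: V_ss(-1)=18, V_ss(0)=-18; V_tt(-4)=-5400, V_tt(-1)=1350, V_tt(1)=-1350, V_tt(4)=5400.
Saddle points occur where the two diagonal entries have opposite signs: (-1, -4), (-1, 1), (0, -1), (0, 4). Count: 4.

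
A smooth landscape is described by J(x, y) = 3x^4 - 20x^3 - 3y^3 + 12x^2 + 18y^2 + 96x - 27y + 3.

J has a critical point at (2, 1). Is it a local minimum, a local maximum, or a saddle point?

saddle point

The mixed partial ∂²J/∂x∂y is 0, so the Hessian at any point is diag(J_xx, J_yy) = diag(12(3x^2 - 10x + 2), 18(-y + 2)).
At (2, 1): H = diag(-72, 18).
The eigenvalues have opposite signs, so H is indefinite: a saddle point.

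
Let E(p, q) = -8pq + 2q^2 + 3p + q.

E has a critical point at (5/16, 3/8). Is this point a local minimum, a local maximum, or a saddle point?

saddle point

The Hessian of E is constant: H = [[0, -8], [-8, 4]].
det(H) = 0·4 − (-8)² = -64.
Since det(H) < 0, H is indefinite and the critical point is a saddle point.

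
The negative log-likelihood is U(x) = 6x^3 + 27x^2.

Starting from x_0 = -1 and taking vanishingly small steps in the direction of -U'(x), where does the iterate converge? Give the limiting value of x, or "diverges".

U'(x) = 18x(x + 3), so U'(-1) = -36.
Gradient descent moves in the -U' direction, i.e. x is increasing.
The nearest critical point in that direction is x = 0, where U'' = 54 > 0 (a local minimum). The iterate converges there.

0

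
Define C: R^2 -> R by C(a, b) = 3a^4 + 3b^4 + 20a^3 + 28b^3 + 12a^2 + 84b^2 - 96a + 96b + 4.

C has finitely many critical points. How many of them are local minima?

C separates as a function of a plus a function of b, so ∇C=0 decouples.
∂C/∂a = 12(a - 1)(a + 2)(a + 4) = 0 at a ∈ {-4, -2, 1}; ∂C/∂b = 12(b + 1)(b + 2)(b + 4) = 0 at b ∈ {-4, -2, -1}.
The Hessian is diagonal: diag(C_aa, C_bb). Second derivatives: C_aa(-4)=120, C_aa(-2)=-72, C_aa(1)=180; C_bb(-4)=72, C_bb(-2)=-24, C_bb(-1)=36.
Local minima occur where both diagonal entries positive: (-4, -4), (-4, -1), (1, -4), (1, -1). Count: 4.

4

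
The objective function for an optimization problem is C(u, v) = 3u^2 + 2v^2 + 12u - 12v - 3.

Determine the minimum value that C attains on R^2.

-33

C(u,v) separates as P(u) + Q(v) − 3, so its minimum is min P + min Q − 3.
P'(u) = 6u + 12 vanishes at u ∈ {-2}; Q'(v) = 4v - 12 vanishes at v ∈ {3}.
Local minima of P (where P''>0): P(-2)=-12. Local minima of Q: Q(3)=-18.
So the global minimum of C is P(-2) + Q(3) − 3 = -12 − 18 − 3 = -33, attained at (-2, 3).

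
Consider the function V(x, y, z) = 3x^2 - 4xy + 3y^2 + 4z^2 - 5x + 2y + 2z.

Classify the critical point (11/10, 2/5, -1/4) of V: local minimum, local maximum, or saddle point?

local minimum

The Hessian is constant: H = [[6, -4, 0], [-4, 6, 0], [0, 0, 8]].
Leading principal minors: Δ₁ = 6, Δ₂ = 20, Δ₃ = 160.
All leading minors are positive, so H is positive definite: a local minimum.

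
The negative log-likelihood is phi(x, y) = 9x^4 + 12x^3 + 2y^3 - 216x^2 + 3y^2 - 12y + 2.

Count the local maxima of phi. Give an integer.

1

phi separates as a function of x plus a function of y, so ∇phi=0 decouples.
∂phi/∂x = 36x(x - 3)(x + 4) = 0 at x ∈ {-4, 0, 3}; ∂phi/∂y = 6(y - 1)(y + 2) = 0 at y ∈ {-2, 1}.
The Hessian is diagonal: diag(phi_xx, phi_yy). Second derivatives: phi_xx(-4)=1008, phi_xx(0)=-432, phi_xx(3)=756; phi_yy(-2)=-18, phi_yy(1)=18.
Local maxima occur where both diagonal entries negative: (0, -2). Count: 1.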